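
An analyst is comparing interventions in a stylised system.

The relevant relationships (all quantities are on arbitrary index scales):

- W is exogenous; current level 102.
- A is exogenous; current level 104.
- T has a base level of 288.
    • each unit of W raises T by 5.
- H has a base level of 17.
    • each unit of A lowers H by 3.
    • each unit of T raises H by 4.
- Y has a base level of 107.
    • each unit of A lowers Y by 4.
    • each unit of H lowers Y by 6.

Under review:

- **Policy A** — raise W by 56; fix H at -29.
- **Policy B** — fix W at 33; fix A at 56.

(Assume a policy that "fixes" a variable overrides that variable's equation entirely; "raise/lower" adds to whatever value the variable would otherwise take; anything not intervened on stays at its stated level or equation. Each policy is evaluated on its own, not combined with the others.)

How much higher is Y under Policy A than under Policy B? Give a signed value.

9948

Policy A (W + 56, H := -29):
  W = 102 + 56 = 158
  A = 104
  T = 288 + 5·158 = 1078
  H = -29
  Y = 107 − 4·104 − 6·(-29) = -135
Policy B (W := 33, A := 56):
  W = 33
  A = 56
  T = 288 + 5·33 = 453
  H = 17 − 3·56 + 4·453 = 1661
  Y = 107 − 4·56 − 6·1661 = -10083
Y: -135 − (-10083) = 9948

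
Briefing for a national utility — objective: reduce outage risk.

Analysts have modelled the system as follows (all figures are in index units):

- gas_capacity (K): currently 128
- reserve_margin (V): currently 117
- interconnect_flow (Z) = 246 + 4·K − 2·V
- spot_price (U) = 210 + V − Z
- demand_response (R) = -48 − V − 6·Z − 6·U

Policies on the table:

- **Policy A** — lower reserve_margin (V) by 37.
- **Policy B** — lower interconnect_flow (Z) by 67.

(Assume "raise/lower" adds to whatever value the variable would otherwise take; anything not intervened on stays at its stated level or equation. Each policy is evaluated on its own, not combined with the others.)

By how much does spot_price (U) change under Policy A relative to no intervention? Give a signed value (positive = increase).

-111

Baseline:
  K = 128
  V = 117
  Z = 246 + 4·128 − 2·117 = 524
  U = 210 + 117 − 524 = -197
Policy A (V − 37):
  K = 128
  V = 117 − 37 = 80
  Z = 246 + 4·128 − 2·80 = 598
  U = 210 + 80 − 598 = -308
Change in U: -308 − (-197) = -111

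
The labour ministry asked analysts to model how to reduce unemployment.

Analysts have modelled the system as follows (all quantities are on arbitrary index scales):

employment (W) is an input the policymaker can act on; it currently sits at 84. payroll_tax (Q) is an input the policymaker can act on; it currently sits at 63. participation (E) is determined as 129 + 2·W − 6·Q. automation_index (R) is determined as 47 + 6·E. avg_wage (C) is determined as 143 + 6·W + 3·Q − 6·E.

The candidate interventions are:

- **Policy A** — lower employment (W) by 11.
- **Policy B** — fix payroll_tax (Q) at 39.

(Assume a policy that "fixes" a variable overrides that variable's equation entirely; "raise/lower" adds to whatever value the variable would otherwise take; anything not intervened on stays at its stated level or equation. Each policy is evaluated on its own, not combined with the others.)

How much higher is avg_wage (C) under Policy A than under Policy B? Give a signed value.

Policy A (W − 11):
  W = 84 − 11 = 73
  Q = 63
  E = 129 + 2·73 − 6·63 = -103
  C = 143 + 6·73 + 3·63 − 6·(-103) = 1388
Policy B (Q := 39):
  W = 84
  Q = 39
  E = 129 + 2·84 − 6·39 = 63
  C = 143 + 6·84 + 3·39 − 6·63 = 386
C: 1388 − 386 = 1002

1002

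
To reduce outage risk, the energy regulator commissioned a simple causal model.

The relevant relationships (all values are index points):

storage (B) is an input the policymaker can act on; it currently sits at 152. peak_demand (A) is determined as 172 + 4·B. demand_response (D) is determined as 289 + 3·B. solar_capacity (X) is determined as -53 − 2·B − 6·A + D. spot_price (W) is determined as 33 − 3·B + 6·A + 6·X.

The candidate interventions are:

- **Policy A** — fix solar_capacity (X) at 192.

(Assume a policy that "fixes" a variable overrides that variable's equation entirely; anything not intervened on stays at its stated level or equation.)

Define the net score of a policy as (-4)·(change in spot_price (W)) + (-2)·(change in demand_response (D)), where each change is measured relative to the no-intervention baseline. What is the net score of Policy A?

-107616

Baseline:
  B = 152
  A = 172 + 4·152 = 780
  D = 289 + 3·152 = 745
  X = -53 − 2·152 − 6·780 + 745 = -4292
  W = 33 − 3·152 + 6·780 + 6·(-4292) = -21495
Policy A (X := 192):
  B = 152
  A = 172 + 4·152 = 780
  D = 289 + 3·152 = 745
  X = 192
  W = 33 − 3·152 + 6·780 + 6·192 = 5409
ΔW = 5409 − (-21495) = 26904; ΔD = 745 − 745 = 0
Score = (-4)·26904 + (-2)·0 = -107616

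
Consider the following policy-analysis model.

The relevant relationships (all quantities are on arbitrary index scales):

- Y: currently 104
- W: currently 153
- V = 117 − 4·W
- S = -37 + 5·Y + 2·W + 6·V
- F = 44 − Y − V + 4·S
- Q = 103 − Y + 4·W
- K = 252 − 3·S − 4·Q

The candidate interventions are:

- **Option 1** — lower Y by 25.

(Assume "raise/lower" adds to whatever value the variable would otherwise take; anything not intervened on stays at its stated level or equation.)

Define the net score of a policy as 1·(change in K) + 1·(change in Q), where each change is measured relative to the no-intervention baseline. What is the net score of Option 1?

300

Baseline:
  Y = 104
  W = 153
  V = 117 − 4·153 = -495
  S = -37 + 5·104 + 2·153 + 6·(-495) = -2181
  Q = 103 − 104 + 4·153 = 611
  K = 252 − 3·(-2181) − 4·611 = 4351
Option 1 (Y − 25):
  Y = 104 − 25 = 79
  W = 153
  V = 117 − 4·153 = -495
  S = -37 + 5·79 + 2·153 + 6·(-495) = -2306
  Q = 103 − 79 + 4·153 = 636
  K = 252 − 3·(-2306) − 4·636 = 4626
ΔK = 4626 − 4351 = 275; ΔQ = 636 − 611 = 25
Score = 1·275 + 1·25 = 300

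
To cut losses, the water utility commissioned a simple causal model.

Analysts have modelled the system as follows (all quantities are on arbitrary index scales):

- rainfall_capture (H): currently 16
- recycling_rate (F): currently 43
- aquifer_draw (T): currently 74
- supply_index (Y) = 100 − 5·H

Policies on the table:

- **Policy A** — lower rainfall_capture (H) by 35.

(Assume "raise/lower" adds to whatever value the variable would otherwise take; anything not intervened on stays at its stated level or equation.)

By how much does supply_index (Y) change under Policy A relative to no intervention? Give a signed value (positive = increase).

175

Baseline:
  H = 16
  Y = 100 − 5·16 = 20
Policy A (H − 35):
  H = 16 − 35 = -19
  Y = 100 − 5·(-19) = 195
Change in Y: 195 − 20 = 175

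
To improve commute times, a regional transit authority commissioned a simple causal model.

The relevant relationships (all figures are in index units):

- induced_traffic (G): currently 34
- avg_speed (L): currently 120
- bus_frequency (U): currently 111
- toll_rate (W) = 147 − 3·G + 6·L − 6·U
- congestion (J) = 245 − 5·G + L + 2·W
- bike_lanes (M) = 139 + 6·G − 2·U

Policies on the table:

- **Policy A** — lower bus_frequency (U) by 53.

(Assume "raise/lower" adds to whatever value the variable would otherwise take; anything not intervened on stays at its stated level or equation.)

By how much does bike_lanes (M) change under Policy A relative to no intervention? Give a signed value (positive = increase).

106

Baseline:
  G = 34
  U = 111
  M = 139 + 6·34 − 2·111 = 121
Policy A (U − 53):
  G = 34
  U = 111 − 53 = 58
  M = 139 + 6·34 − 2·58 = 227
Change in M: 227 − 121 = 106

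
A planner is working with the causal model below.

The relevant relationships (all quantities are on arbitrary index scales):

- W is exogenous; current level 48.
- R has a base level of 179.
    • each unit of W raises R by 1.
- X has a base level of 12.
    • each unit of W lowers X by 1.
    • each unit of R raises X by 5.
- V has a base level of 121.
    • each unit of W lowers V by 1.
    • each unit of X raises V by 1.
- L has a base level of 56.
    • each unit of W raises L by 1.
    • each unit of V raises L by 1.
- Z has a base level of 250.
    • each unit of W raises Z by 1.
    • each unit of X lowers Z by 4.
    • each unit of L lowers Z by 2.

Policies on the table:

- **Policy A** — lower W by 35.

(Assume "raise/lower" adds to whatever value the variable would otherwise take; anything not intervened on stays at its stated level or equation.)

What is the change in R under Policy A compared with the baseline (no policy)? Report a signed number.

Baseline:
  W = 48
  R = 179 + 48 = 227
Policy A (W − 35):
  W = 48 − 35 = 13
  R = 179 + 13 = 192
Change in R: 192 − 227 = -35

-35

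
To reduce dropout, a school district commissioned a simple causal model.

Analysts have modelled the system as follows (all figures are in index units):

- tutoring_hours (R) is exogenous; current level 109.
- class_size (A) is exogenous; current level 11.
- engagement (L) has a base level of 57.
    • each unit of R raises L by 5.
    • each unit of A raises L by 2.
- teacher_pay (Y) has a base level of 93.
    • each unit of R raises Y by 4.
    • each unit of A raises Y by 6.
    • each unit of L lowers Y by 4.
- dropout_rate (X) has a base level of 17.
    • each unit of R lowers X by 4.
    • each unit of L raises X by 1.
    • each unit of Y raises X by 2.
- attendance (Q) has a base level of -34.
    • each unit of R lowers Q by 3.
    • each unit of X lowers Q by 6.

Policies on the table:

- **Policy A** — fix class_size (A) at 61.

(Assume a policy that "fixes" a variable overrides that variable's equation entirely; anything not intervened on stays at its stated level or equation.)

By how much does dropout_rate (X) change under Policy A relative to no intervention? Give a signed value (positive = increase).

-100

Baseline:
  R = 109
  A = 11
  L = 57 + 5·109 + 2·11 = 624
  Y = 93 + 4·109 + 6·11 − 4·624 = -1901
  X = 17 − 4·109 + 624 + 2·(-1901) = -3597
Policy A (A := 61):
  R = 109
  A = 61
  L = 57 + 5·109 + 2·61 = 724
  Y = 93 + 4·109 + 6·61 − 4·724 = -2001
  X = 17 − 4·109 + 724 + 2·(-2001) = -3697
Change in X: -3697 − (-3597) = -100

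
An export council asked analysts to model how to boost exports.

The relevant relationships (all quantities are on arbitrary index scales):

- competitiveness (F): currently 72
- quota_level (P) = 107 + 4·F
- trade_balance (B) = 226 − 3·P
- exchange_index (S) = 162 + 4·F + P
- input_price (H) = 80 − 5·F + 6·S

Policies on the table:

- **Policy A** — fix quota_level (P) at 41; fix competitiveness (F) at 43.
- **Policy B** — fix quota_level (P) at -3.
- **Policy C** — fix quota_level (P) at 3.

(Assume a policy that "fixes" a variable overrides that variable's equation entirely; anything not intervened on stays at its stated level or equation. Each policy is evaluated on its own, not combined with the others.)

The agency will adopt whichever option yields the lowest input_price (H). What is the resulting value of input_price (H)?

Policy A (P := 41, F := 43):
  F = 43
  P = 41
  S = 162 + 4·43 + 41 = 375
  H = 80 − 5·43 + 6·375 = 2115
Policy B (P := -3):
  F = 72
  P = -3
  S = 162 + 4·72 + (-3) = 447
  H = 80 − 5·72 + 6·447 = 2402
Policy C (P := 3):
  F = 72
  P = 3
  S = 162 + 4·72 + 3 = 453
  H = 80 − 5·72 + 6·453 = 2438
Comparing — Policy A: H=2115, Policy B: H=2402, Policy C: H=2438. Lowest is 2115 (Policy A).

2115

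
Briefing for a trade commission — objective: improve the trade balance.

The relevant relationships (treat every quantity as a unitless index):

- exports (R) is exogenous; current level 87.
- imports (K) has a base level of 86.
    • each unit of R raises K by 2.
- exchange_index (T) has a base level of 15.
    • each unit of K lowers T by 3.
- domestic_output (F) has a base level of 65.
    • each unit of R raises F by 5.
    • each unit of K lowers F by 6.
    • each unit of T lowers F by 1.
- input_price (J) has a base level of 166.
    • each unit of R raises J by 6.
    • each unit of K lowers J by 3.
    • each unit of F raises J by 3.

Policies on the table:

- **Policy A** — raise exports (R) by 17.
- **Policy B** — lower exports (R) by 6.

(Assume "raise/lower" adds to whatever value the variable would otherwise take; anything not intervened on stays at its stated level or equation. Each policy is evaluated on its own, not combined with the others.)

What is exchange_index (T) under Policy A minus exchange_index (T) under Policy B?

-138

Policy A (R + 17):
  R = 87 + 17 = 104
  K = 86 + 2·104 = 294
  T = 15 − 3·294 = -867
Policy B (R − 6):
  R = 87 − 6 = 81
  K = 86 + 2·81 = 248
  T = 15 − 3·248 = -729
T: -867 − (-729) = -138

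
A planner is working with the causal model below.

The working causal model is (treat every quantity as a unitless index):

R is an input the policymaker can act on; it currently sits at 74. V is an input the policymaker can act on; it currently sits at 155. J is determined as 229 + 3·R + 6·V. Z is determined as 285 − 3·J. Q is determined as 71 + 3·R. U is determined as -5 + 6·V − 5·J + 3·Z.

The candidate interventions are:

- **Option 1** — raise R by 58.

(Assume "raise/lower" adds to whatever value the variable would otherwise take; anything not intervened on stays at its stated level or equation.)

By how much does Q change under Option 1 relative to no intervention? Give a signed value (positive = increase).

Baseline:
  R = 74
  Q = 71 + 3·74 = 293
Option 1 (R + 58):
  R = 74 + 58 = 132
  Q = 71 + 3·132 = 467
Change in Q: 467 − 293 = 174

174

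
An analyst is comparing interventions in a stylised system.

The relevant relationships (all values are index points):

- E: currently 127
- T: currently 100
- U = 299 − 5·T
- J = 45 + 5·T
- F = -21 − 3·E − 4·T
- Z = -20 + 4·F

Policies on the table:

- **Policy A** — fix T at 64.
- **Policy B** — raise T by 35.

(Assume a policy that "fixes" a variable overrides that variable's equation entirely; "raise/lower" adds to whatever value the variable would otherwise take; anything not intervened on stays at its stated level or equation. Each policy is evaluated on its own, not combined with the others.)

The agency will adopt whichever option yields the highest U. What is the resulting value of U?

-21

Policy A (T := 64):
  T = 64
  U = 299 − 5·64 = -21
Policy B (T + 35):
  T = 100 + 35 = 135
  U = 299 − 5·135 = -376
Comparing — Policy A: U=-21, Policy B: U=-376. Highest is -21 (Policy A).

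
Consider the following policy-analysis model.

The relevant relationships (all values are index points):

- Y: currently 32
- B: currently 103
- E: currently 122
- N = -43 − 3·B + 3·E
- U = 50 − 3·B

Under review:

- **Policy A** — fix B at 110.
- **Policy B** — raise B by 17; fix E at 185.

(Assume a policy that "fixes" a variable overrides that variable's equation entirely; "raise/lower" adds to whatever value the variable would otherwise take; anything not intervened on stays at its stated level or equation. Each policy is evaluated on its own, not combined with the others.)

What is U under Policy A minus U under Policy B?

30

Policy A (B := 110):
  B = 110
  U = 50 − 3·110 = -280
Policy B (B + 17, E := 185):
  B = 103 + 17 = 120
  U = 50 − 3·120 = -310
U: -280 − (-310) = 30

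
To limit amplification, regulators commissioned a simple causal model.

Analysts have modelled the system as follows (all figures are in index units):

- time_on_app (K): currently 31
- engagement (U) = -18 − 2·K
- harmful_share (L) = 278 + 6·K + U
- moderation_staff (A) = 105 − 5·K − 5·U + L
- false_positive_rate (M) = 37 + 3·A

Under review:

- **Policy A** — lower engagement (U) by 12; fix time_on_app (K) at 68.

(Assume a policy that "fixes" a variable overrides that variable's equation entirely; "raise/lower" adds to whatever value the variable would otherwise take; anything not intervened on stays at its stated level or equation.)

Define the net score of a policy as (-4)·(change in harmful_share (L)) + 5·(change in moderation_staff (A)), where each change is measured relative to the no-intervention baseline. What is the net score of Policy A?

1361

Baseline:
  K = 31
  U = -18 − 2·31 = -80
  L = 278 + 6·31 + (-80) = 384
  A = 105 − 5·31 − 5·(-80) + 384 = 734
Policy A (U − 12, K := 68):
  K = 68
  U = -18 − 2·68 (−12 from intervention) = -166
  L = 278 + 6·68 + (-166) = 520
  A = 105 − 5·68 − 5·(-166) + 520 = 1115
ΔL = 520 − 384 = 136; ΔA = 1115 − 734 = 381
Score = (-4)·136 + 5·381 = 1361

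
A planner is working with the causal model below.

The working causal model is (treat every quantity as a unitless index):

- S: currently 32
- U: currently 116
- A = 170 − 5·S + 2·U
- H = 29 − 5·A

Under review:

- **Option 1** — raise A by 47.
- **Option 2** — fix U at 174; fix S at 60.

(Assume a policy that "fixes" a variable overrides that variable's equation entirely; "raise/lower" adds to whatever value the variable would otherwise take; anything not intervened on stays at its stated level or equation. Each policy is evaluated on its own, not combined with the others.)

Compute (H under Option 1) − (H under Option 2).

-355

Option 1 (A + 47):
  S = 32
  U = 116
  A = 170 − 5·32 + 2·116 (+47 from intervention) = 289
  H = 29 − 5·289 = -1416
Option 2 (U := 174, S := 60):
  S = 60
  U = 174
  A = 170 − 5·60 + 2·174 = 218
  H = 29 − 5·218 = -1061
H: -1416 − (-1061) = -355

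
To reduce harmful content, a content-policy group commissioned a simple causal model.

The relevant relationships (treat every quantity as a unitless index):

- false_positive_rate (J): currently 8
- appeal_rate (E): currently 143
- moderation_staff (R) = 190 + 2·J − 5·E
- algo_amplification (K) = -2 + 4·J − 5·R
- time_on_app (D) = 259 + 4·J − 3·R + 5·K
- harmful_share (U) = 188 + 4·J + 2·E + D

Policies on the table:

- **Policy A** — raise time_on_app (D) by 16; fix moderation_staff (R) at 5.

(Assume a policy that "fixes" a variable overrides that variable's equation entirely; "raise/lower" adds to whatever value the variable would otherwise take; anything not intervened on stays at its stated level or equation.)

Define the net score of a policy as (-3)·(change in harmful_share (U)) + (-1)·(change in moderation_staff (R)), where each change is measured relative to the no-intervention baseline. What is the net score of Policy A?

Baseline:
  J = 8
  E = 143
  R = 190 + 2·8 − 5·143 = -509
  K = -2 + 4·8 − 5·(-509) = 2575
  D = 259 + 4·8 − 3·(-509) + 5·2575 = 14693
  U = 188 + 4·8 + 2·143 + 14693 = 15199
Policy A (D + 16, R := 5):
  J = 8
  E = 143
  R = 5
  K = -2 + 4·8 − 5·5 = 5
  D = 259 + 4·8 − 3·5 + 5·5 (+16 from intervention) = 317
  U = 188 + 4·8 + 2·143 + 317 = 823
ΔU = 823 − 15199 = -14376; ΔR = 5 − (-509) = 514
Score = (-3)·(-14376) + (-1)·514 = 42614

42614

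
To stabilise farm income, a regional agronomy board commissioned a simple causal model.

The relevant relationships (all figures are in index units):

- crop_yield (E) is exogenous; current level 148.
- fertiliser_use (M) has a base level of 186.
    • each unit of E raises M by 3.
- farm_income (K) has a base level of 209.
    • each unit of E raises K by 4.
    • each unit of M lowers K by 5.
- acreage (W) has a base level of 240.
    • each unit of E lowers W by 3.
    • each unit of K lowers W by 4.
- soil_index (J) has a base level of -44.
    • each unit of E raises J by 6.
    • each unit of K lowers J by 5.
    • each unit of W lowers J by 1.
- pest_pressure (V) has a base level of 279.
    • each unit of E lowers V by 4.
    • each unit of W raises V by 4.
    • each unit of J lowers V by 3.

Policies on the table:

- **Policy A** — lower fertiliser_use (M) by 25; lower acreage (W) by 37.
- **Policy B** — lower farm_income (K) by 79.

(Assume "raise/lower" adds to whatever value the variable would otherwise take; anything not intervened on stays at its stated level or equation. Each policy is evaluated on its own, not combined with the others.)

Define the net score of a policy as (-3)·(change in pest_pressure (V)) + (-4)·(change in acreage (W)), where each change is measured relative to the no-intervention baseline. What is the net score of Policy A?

Baseline:
  E = 148
  M = 186 + 3·148 = 630
  K = 209 + 4·148 − 5·630 = -2349
  W = 240 − 3·148 − 4·(-2349) = 9192
  J = -44 + 6·148 − 5·(-2349) − 9192 = 3397
  V = 279 − 4·148 + 4·9192 − 3·3397 = 26264
Policy A (M − 25, W − 37):
  E = 148
  M = 186 + 3·148 (−25 from intervention) = 605
  K = 209 + 4·148 − 5·605 = -2224
  W = 240 − 3·148 − 4·(-2224) (−37 from intervention) = 8655
  J = -44 + 6·148 − 5·(-2224) − 8655 = 3309
  V = 279 − 4·148 + 4·8655 − 3·3309 = 24380
ΔV = 24380 − 26264 = -1884; ΔW = 8655 − 9192 = -537
Score = (-3)·(-1884) + (-4)·(-537) = 7800

7800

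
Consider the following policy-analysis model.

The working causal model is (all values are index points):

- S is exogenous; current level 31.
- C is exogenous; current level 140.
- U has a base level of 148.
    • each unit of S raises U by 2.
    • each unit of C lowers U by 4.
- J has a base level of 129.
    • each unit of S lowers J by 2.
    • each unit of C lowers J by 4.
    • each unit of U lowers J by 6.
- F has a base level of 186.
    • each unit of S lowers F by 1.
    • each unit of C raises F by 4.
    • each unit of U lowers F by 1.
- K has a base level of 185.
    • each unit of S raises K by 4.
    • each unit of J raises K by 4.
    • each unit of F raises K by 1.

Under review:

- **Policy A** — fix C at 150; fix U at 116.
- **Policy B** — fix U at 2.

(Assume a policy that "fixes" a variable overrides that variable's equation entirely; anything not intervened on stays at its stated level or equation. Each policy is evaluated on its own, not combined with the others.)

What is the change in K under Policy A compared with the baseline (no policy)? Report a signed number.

-11770

Baseline:
  S = 31
  C = 140
  U = 148 + 2·31 − 4·140 = -350
  J = 129 − 2·31 − 4·140 − 6·(-350) = 1607
  F = 186 − 31 + 4·140 − (-350) = 1065
  K = 185 + 4·31 + 4·1607 + 1065 = 7802
Policy A (C := 150, U := 116):
  S = 31
  C = 150
  U = 116
  J = 129 − 2·31 − 4·150 − 6·116 = -1229
  F = 186 − 31 + 4·150 − 116 = 639
  K = 185 + 4·31 + 4·(-1229) + 639 = -3968
Change in K: -3968 − 7802 = -11770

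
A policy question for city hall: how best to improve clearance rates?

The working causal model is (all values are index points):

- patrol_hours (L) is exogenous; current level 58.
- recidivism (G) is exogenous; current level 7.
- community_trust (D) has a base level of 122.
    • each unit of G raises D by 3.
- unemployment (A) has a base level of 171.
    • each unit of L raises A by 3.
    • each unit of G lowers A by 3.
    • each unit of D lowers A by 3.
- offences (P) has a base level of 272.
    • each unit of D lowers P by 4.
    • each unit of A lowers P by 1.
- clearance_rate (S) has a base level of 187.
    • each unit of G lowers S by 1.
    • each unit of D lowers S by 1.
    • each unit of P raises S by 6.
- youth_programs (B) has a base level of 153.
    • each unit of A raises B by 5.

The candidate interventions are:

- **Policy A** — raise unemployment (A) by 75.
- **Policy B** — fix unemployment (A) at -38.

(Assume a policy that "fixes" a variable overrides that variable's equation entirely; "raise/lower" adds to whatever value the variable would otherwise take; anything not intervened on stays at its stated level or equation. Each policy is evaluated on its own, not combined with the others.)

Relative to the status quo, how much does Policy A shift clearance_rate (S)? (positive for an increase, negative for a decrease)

-450

Baseline:
  L = 58
  G = 7
  D = 122 + 3·7 = 143
  A = 171 + 3·58 − 3·7 − 3·143 = -105
  P = 272 − 4·143 − (-105) = -195
  S = 187 − 7 − 143 + 6·(-195) = -1133
Policy A (A + 75):
  L = 58
  G = 7
  D = 122 + 3·7 = 143
  A = 171 + 3·58 − 3·7 − 3·143 (+75 from intervention) = -30
  P = 272 − 4·143 − (-30) = -270
  S = 187 − 7 − 143 + 6·(-270) = -1583
Change in S: -1583 − (-1133) = -450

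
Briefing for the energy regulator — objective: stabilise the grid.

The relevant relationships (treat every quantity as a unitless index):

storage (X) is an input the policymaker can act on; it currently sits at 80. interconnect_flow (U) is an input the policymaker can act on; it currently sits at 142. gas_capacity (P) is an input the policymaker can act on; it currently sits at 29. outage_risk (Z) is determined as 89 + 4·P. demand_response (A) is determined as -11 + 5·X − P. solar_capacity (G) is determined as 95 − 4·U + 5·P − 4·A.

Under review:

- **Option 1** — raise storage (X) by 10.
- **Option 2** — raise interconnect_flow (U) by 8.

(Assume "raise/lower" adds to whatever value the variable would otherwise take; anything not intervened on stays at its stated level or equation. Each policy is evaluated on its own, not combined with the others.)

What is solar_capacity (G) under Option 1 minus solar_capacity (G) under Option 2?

Option 1 (X + 10):
  X = 80 + 10 = 90
  U = 142
  P = 29
  A = -11 + 5·90 − 29 = 410
  G = 95 − 4·142 + 5·29 − 4·410 = -1968
Option 2 (U + 8):
  X = 80
  U = 142 + 8 = 150
  P = 29
  A = -11 + 5·80 − 29 = 360
  G = 95 − 4·150 + 5·29 − 4·360 = -1800
G: -1968 − (-1800) = -168

-168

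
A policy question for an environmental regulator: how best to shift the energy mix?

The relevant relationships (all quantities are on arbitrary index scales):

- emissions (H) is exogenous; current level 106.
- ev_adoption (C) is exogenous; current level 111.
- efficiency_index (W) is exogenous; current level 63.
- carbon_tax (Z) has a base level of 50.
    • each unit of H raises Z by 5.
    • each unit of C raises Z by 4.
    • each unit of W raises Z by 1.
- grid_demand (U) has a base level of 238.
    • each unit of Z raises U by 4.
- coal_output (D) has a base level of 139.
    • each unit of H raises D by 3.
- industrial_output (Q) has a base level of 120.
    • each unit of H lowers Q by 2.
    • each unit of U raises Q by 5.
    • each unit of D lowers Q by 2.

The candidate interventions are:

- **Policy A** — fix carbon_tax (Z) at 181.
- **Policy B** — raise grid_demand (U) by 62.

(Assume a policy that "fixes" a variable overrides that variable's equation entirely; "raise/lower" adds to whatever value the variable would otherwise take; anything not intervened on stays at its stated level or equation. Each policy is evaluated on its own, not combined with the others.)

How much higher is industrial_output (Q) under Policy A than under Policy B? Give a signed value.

Policy A (Z := 181):
  H = 106
  C = 111
  W = 63
  Z = 181
  U = 238 + 4·181 = 962
  D = 139 + 3·106 = 457
  Q = 120 − 2·106 + 5·962 − 2·457 = 3804
Policy B (U + 62):
  H = 106
  C = 111
  W = 63
  Z = 50 + 5·106 + 4·111 + 63 = 1087
  U = 238 + 4·1087 (+62 from intervention) = 4648
  D = 139 + 3·106 = 457
  Q = 120 − 2·106 + 5·4648 − 2·457 = 22234
Q: 3804 − 22234 = -18430

-18430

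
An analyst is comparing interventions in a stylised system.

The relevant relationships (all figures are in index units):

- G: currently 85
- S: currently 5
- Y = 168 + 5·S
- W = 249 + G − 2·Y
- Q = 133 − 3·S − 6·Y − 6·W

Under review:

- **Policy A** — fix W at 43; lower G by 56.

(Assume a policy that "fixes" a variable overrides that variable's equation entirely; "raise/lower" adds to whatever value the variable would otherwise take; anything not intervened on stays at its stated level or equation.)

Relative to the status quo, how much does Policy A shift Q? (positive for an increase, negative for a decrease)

Baseline:
  G = 85
  S = 5
  Y = 168 + 5·5 = 193
  W = 249 + 85 − 2·193 = -52
  Q = 133 − 3·5 − 6·193 − 6·(-52) = -728
Policy A (W := 43, G − 56):
  G = 85 − 56 = 29
  S = 5
  Y = 168 + 5·5 = 193
  W = 43
  Q = 133 − 3·5 − 6·193 − 6·43 = -1298
Change in Q: -1298 − (-728) = -570

-570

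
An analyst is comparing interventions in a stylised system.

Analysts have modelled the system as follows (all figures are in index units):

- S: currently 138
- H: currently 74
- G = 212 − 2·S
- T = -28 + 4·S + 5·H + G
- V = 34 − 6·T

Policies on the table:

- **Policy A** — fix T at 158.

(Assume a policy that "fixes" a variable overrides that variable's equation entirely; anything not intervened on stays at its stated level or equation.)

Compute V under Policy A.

-914

Policy A (T := 158):
  S = 138
  H = 74
  G = 212 − 2·138 = -64
  T = 158
  V = 34 − 6·158 = -914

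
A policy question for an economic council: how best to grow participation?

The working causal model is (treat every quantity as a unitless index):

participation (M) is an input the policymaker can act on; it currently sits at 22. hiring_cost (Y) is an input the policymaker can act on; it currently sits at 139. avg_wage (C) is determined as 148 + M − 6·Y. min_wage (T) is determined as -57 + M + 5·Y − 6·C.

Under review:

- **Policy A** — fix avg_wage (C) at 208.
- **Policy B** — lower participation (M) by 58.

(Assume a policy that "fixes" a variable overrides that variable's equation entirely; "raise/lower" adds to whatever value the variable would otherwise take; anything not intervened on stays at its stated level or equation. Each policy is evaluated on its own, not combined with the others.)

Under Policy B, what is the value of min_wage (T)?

Policy B (M − 58):
  M = 22 − 58 = -36
  Y = 139
  C = 148 + (-36) − 6·139 = -722
  T = -57 + (-36) + 5·139 − 6·(-722) = 4934

4934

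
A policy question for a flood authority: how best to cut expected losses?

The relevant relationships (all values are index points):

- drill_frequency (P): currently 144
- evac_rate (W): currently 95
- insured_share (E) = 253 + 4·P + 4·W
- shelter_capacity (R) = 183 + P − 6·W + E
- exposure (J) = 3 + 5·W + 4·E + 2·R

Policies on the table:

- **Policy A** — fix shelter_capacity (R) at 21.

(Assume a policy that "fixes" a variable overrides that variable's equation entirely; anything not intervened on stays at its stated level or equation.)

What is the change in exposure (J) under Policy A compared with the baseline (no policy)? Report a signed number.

Baseline:
  P = 144
  W = 95
  E = 253 + 4·144 + 4·95 = 1209
  R = 183 + 144 − 6·95 + 1209 = 966
  J = 3 + 5·95 + 4·1209 + 2·966 = 7246
Policy A (R := 21):
  P = 144
  W = 95
  E = 253 + 4·144 + 4·95 = 1209
  R = 21
  J = 3 + 5·95 + 4·1209 + 2·21 = 5356
Change in J: 5356 − 7246 = -1890

-1890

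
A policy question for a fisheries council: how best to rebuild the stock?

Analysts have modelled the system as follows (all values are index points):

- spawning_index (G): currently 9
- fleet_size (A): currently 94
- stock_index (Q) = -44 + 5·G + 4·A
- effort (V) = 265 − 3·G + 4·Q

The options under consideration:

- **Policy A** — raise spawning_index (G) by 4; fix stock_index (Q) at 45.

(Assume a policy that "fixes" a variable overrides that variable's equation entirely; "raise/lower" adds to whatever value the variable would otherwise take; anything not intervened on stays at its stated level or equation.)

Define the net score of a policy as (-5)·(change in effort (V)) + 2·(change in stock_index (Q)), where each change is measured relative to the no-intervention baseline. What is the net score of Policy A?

6036

Baseline:
  G = 9
  A = 94
  Q = -44 + 5·9 + 4·94 = 377
  V = 265 − 3·9 + 4·377 = 1746
Policy A (G + 4, Q := 45):
  G = 9 + 4 = 13
  A = 94
  Q = 45
  V = 265 − 3·13 + 4·45 = 406
ΔV = 406 − 1746 = -1340; ΔQ = 45 − 377 = -332
Score = (-5)·(-1340) + 2·(-332) = 6036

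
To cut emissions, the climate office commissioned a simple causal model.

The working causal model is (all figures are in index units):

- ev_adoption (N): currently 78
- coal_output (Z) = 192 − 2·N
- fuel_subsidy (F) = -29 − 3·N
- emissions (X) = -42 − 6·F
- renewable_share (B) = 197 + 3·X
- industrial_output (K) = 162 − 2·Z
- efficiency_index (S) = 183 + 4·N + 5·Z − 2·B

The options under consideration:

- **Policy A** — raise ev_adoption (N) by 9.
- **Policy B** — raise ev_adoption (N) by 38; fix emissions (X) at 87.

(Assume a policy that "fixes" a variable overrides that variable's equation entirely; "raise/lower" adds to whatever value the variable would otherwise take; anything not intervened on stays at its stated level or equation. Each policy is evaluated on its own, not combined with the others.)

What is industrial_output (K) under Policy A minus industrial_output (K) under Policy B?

Policy A (N + 9):
  N = 78 + 9 = 87
  Z = 192 − 2·87 = 18
  K = 162 − 2·18 = 126
Policy B (N + 38, X := 87):
  N = 78 + 38 = 116
  Z = 192 − 2·116 = -40
  K = 162 − 2·(-40) = 242
K: 126 − 242 = -116

-116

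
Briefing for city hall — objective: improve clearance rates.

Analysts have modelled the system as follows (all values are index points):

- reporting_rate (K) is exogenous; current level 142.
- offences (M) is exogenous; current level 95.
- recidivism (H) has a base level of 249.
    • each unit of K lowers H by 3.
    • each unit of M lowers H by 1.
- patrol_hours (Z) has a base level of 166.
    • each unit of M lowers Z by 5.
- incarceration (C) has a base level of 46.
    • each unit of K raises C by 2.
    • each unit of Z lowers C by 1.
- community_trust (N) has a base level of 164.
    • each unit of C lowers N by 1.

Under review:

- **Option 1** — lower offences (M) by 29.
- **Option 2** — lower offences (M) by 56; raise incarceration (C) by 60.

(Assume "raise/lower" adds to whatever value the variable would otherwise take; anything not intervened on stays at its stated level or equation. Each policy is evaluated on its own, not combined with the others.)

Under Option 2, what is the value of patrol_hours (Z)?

-29

Option 2 (M − 56, C + 60):
  M = 95 − 56 = 39
  Z = 166 − 5·39 = -29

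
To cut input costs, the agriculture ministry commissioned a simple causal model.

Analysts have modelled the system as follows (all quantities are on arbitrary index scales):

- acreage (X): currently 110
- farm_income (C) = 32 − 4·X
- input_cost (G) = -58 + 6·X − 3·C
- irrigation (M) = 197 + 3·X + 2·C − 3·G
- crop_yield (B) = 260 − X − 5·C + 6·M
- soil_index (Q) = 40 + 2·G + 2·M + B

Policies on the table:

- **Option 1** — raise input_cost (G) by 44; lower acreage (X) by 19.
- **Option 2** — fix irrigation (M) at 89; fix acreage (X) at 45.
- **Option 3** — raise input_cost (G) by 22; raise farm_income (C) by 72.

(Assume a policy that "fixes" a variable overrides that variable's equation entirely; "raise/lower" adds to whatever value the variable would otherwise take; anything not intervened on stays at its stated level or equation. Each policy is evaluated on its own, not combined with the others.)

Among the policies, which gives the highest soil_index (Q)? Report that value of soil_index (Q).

3019

Option 1 (G + 44, X − 19):
  X = 110 − 19 = 91
  C = 32 − 4·91 = -332
  G = -58 + 6·91 − 3·(-332) (+44 from intervention) = 1528
  M = 197 + 3·91 + 2·(-332) − 3·1528 = -4778
  B = 260 − 91 − 5·(-332) + 6·(-4778) = -26839
  Q = 40 + 2·1528 + 2·(-4778) + (-26839) = -33299
Option 2 (M := 89, X := 45):
  X = 45
  C = 32 − 4·45 = -148
  G = -58 + 6·45 − 3·(-148) = 656
  M = 89
  B = 260 − 45 − 5·(-148) + 6·89 = 1489
  Q = 40 + 2·656 + 2·89 + 1489 = 3019
Option 3 (G + 22, C + 72):
  X = 110
  C = 32 − 4·110 (+72 from intervention) = -336
  G = -58 + 6·110 − 3·(-336) (+22 from intervention) = 1632
  M = 197 + 3·110 + 2·(-336) − 3·1632 = -5041
  B = 260 − 110 − 5·(-336) + 6·(-5041) = -28416
  Q = 40 + 2·1632 + 2·(-5041) + (-28416) = -35194
Comparing — Option 1: Q=-33299, Option 2: Q=3019, Option 3: Q=-35194. Highest is 3019 (Option 2).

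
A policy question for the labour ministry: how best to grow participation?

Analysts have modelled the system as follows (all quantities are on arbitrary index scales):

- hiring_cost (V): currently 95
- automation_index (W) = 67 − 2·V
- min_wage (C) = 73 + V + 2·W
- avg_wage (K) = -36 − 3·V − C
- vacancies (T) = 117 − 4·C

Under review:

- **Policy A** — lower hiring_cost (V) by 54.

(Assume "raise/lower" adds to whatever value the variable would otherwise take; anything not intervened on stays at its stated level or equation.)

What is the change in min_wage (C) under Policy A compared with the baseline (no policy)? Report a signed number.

Baseline:
  V = 95
  W = 67 − 2·95 = -123
  C = 73 + 95 + 2·(-123) = -78
Policy A (V − 54):
  V = 95 − 54 = 41
  W = 67 − 2·41 = -15
  C = 73 + 41 + 2·(-15) = 84
Change in C: 84 − (-78) = 162

162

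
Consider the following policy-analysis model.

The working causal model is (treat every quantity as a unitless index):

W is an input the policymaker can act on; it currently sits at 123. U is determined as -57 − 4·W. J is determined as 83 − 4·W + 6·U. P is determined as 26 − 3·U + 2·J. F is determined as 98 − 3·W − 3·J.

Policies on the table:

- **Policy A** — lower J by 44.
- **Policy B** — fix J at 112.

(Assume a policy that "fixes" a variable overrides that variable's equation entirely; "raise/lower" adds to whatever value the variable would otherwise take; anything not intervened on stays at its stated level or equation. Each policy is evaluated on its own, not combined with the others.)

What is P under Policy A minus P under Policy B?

-7718

Policy A (J − 44):
  W = 123
  U = -57 − 4·123 = -549
  J = 83 − 4·123 + 6·(-549) (−44 from intervention) = -3747
  P = 26 − 3·(-549) + 2·(-3747) = -5821
Policy B (J := 112):
  W = 123
  U = -57 − 4·123 = -549
  J = 112
  P = 26 − 3·(-549) + 2·112 = 1897
P: -5821 − 1897 = -7718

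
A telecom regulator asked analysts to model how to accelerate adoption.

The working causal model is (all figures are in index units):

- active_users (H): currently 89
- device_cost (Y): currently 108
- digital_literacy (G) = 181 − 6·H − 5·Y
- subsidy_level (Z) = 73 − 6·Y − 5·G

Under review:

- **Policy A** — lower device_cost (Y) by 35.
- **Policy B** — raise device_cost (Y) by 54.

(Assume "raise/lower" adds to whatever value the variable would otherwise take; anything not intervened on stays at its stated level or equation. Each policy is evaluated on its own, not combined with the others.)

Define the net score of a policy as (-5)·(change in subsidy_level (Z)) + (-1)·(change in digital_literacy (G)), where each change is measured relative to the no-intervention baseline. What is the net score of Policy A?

Baseline:
  H = 89
  Y = 108
  G = 181 − 6·89 − 5·108 = -893
  Z = 73 − 6·108 − 5·(-893) = 3890
Policy A (Y − 35):
  H = 89
  Y = 108 − 35 = 73
  G = 181 − 6·89 − 5·73 = -718
  Z = 73 − 6·73 − 5·(-718) = 3225
ΔZ = 3225 − 3890 = -665; ΔG = -718 − (-893) = 175
Score = (-5)·(-665) + (-1)·175 = 3150

3150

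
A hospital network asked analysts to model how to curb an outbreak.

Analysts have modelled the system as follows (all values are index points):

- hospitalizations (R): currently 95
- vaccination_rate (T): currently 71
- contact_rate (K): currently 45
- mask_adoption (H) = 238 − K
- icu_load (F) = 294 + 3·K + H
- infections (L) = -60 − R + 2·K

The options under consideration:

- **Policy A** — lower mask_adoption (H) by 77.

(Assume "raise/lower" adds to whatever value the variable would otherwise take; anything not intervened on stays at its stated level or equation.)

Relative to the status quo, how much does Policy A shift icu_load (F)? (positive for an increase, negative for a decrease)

-77

Baseline:
  K = 45
  H = 238 − 45 = 193
  F = 294 + 3·45 + 193 = 622
Policy A (H − 77):
  K = 45
  H = 238 − 45 (−77 from intervention) = 116
  F = 294 + 3·45 + 116 = 545
Change in F: 545 − 622 = -77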